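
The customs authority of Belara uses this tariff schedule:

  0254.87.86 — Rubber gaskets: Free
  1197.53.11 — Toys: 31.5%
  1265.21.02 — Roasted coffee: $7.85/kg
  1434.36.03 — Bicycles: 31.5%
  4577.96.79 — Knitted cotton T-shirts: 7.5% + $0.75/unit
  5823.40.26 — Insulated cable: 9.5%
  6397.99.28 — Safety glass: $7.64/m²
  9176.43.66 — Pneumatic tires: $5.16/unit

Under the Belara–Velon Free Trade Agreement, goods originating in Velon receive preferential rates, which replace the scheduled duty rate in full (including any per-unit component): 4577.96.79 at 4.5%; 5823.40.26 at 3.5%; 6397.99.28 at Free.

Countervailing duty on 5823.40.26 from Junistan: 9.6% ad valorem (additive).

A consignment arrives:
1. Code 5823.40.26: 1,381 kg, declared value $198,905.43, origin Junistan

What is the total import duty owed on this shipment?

$37,990.94

Line 1 (5823.40.26, Junistan, 1,381 kg, $198,905.43):
Base rate for 5823.40.26 is 9.5%.
5823.40.26 has an FTA preferential rate, but origin Junistan is not Velon; base rate stands.
Additional duty on 5823.40.26 from Junistan: +9.6%. Applied ad valorem rate: 9.5% + 9.6% = 19.1%.
Duty = $198,905.43 × 19.1% = $37,990.94.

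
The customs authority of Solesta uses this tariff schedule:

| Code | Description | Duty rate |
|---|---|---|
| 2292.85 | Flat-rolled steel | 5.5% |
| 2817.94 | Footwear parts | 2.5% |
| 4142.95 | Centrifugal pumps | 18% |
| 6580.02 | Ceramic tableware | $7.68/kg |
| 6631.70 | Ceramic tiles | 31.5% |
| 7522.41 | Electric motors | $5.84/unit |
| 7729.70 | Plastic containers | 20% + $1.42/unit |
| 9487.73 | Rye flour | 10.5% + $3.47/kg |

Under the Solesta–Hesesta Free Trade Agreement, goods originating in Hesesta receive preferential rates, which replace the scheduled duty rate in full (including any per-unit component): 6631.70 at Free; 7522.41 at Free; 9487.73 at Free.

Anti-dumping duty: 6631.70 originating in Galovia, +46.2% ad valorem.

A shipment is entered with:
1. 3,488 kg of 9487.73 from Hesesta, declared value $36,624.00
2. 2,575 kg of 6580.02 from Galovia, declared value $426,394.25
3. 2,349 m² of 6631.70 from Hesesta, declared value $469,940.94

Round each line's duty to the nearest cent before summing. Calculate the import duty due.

Line 1 (9487.73, Hesesta, 3,488 kg, $36,624.00):
Base rate for 9487.73 is 10.5% + $3.47/kg.
Origin Hesesta qualifies under the Solesta–Hesesta agreement and 9487.73 is covered: preferential rate Free applies instead.
Duty = $36,624.00 × 0% = $0.00.
Line 2 (6580.02, Galovia, 2,575 kg, $426,394.25):
Base rate for 6580.02 is $7.68/kg.
Duty = 2,575 × $7.68 = $19,776.00.
Line 3 (6631.70, Hesesta, 2,349 m², $469,940.94):
Base rate for 6631.70 is 31.5%.
Origin Hesesta qualifies under the Solesta–Hesesta agreement and 6631.70 is covered: preferential rate Free applies instead.
The additional-duty order on 6631.70 targets Galovia, not Hesesta; it does not apply.
Duty = $469,940.94 × 0% = $0.00.
Total = $0.00 + $19,776.00 + $0.00 = $19,776.00.

$19,776.00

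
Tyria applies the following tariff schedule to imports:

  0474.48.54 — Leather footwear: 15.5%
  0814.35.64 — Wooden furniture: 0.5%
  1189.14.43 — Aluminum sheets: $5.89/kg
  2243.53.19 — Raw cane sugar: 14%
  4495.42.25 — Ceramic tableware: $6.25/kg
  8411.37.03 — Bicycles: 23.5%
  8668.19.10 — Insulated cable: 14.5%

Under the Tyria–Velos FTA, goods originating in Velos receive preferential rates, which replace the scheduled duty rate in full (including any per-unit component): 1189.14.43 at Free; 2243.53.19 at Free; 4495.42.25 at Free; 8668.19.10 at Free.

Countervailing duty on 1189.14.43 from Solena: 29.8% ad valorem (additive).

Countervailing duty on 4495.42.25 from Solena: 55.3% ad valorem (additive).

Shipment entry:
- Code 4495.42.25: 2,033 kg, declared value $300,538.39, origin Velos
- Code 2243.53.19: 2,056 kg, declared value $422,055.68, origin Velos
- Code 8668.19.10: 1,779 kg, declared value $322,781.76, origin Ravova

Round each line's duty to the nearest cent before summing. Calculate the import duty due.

Line 1 (4495.42.25, Velos, 2,033 kg, $300,538.39):
Base rate for 4495.42.25 is $6.25/kg.
Origin Velos qualifies under the Tyria–Velos agreement and 4495.42.25 is covered: preferential rate Free applies instead.
The additional-duty order on 4495.42.25 targets Solena, not Velos; it does not apply.
Duty = $300,538.39 × 0% = $0.00.
Line 2 (2243.53.19, Velos, 2,056 kg, $422,055.68):
Base rate for 2243.53.19 is 14%.
Origin Velos qualifies under the Tyria–Velos agreement and 2243.53.19 is covered: preferential rate Free applies instead.
Duty = $422,055.68 × 0% = $0.00.
Line 3 (8668.19.10, Ravova, 1,779 kg, $322,781.76):
Base rate for 8668.19.10 is 14.5%.
8668.19.10 has an FTA preferential rate, but origin Ravova is not Velos; base rate stands.
Duty = $322,781.76 × 14.5% = $46,803.36.
Total = $0.00 + $0.00 + $46,803.36 = $46,803.36.

$46,803.36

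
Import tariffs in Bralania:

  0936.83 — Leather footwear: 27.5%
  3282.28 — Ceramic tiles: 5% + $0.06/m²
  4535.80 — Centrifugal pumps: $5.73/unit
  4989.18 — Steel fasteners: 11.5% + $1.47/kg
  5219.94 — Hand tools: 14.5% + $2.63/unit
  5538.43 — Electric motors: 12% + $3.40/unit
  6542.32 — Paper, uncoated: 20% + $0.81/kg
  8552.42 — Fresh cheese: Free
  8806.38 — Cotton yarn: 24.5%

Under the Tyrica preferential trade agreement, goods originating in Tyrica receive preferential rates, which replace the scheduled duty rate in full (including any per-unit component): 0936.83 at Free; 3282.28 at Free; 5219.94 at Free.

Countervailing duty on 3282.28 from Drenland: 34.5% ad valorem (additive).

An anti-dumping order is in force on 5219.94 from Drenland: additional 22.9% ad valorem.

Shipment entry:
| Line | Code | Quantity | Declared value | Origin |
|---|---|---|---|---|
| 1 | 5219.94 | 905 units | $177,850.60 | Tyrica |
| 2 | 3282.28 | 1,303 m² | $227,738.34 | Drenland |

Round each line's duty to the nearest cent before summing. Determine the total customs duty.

Line 1 (5219.94, Tyrica, 905 units, $177,850.60):
Base rate for 5219.94 is 14.5% + $2.63/unit.
Origin Tyrica qualifies under the Bralania–Tyrica agreement and 5219.94 is covered: preferential rate Free applies instead.
The additional-duty order on 5219.94 targets Drenland, not Tyrica; it does not apply.
Duty = $177,850.60 × 0% = $0.00.
Line 2 (3282.28, Drenland, 1,303 m², $227,738.34):
Base rate for 3282.28 is 5% + $0.06/m².
3282.28 has an FTA preferential rate, but origin Drenland is not Tyrica; base rate stands.
Additional duty on 3282.28 from Drenland: +34.5%. Applied ad valorem rate: 5% + 34.5% = 39.5%.
Duty = $227,738.34 × 39.5% + 1,303 × $0.06 = $90,034.82.
Total = $0.00 + $90,034.82 = $90,034.82.

$90,034.82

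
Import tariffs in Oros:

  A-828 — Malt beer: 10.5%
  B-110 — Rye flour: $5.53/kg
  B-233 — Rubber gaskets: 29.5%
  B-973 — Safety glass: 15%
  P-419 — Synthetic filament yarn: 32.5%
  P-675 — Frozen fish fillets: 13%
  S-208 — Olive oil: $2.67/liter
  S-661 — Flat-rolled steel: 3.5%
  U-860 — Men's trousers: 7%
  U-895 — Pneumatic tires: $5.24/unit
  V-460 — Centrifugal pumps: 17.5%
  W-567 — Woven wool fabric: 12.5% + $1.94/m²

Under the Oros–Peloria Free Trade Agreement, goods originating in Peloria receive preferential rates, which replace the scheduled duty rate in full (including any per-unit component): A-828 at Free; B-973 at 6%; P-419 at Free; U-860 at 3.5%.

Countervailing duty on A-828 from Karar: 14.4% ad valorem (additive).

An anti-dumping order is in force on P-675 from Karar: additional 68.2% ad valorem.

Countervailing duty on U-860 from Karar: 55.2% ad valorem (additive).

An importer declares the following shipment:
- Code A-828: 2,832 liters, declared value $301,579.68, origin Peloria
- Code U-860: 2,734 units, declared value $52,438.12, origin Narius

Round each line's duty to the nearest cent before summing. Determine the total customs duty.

Line 1 (A-828, Peloria, 2,832 liters, $301,579.68):
Base rate for A-828 is 10.5%.
Origin Peloria qualifies under the Oros–Peloria agreement and A-828 is covered: preferential rate Free applies instead.
The additional-duty order on A-828 targets Karar, not Peloria; it does not apply.
Duty = $301,579.68 × 0% = $0.00.
Line 2 (U-860, Narius, 2,734 units, $52,438.12):
Base rate for U-860 is 7%.
U-860 has an FTA preferential rate, but origin Narius is not Peloria; base rate stands.
The additional-duty order on U-860 targets Karar, not Narius; it does not apply.
Duty = $52,438.12 × 7% = $3,670.67.
Total = $0.00 + $3,670.67 = $3,670.67.

$3,670.67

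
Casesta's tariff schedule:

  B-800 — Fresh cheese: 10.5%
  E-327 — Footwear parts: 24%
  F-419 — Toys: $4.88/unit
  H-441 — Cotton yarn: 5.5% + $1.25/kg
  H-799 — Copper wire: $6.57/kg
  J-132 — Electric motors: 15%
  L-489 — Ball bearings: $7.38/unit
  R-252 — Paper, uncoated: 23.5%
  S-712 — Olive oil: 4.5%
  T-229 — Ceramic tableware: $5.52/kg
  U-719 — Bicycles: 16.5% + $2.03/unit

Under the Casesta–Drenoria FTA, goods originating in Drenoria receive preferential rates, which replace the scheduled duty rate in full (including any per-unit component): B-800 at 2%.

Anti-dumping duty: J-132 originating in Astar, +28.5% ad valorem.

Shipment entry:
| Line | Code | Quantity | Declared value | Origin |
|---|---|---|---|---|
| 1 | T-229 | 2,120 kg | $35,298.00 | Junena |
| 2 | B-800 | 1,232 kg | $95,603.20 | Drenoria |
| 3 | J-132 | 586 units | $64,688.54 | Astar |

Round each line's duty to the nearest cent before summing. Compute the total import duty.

Line 1 (T-229, Junena, 2,120 kg, $35,298.00):
Base rate for T-229 is $5.52/kg.
Duty = 2,120 × $5.52 = $11,702.40.
Line 2 (B-800, Drenoria, 1,232 kg, $95,603.20):
Base rate for B-800 is 10.5%.
Origin Drenoria qualifies under the Casesta–Drenoria agreement and B-800 is covered: preferential rate 2% applies instead.
Duty = $95,603.20 × 2% = $1,912.06.
Line 3 (J-132, Astar, 586 units, $64,688.54):
Base rate for J-132 is 15%.
Additional duty on J-132 from Astar: +28.5%. Applied ad valorem rate: 15% + 28.5% = 43.5%.
Duty = $64,688.54 × 43.5% = $28,139.51.
Total = $11,702.40 + $1,912.06 + $28,139.51 = $41,753.97.

$41,753.97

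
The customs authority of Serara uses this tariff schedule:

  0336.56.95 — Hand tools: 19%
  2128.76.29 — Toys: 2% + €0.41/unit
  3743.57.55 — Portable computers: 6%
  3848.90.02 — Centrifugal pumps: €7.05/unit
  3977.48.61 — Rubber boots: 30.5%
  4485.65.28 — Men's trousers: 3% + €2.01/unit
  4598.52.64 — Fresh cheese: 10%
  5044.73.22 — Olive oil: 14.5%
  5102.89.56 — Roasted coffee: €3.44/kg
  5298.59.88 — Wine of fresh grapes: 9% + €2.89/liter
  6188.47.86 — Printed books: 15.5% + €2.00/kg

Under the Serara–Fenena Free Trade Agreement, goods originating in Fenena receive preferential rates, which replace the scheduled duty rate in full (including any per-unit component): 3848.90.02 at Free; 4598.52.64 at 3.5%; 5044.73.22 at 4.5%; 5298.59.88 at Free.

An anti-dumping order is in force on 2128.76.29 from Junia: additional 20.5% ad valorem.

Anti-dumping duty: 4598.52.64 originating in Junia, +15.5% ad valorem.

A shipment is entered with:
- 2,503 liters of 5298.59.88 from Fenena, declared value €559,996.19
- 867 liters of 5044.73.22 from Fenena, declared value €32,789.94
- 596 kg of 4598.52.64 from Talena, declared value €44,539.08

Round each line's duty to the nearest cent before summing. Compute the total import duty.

€5,929.46

Line 1 (5298.59.88, Fenena, 2,503 liters, €559,996.19):
Base rate for 5298.59.88 is 9% + €2.89/liter.
Origin Fenena qualifies under the Serara–Fenena agreement and 5298.59.88 is covered: preferential rate Free applies instead.
Duty = €559,996.19 × 0% = €0.00.
Line 2 (5044.73.22, Fenena, 867 liters, €32,789.94):
Base rate for 5044.73.22 is 14.5%.
Origin Fenena qualifies under the Serara–Fenena agreement and 5044.73.22 is covered: preferential rate 4.5% applies instead.
Duty = €32,789.94 × 4.5% = €1,475.55.
Line 3 (4598.52.64, Talena, 596 kg, €44,539.08):
Base rate for 4598.52.64 is 10%.
4598.52.64 has an FTA preferential rate, but origin Talena is not Fenena; base rate stands.
The additional-duty order on 4598.52.64 targets Junia, not Talena; it does not apply.
Duty = €44,539.08 × 10% = €4,453.91.
Total = €0.00 + €1,475.55 + €4,453.91 = €5,929.46.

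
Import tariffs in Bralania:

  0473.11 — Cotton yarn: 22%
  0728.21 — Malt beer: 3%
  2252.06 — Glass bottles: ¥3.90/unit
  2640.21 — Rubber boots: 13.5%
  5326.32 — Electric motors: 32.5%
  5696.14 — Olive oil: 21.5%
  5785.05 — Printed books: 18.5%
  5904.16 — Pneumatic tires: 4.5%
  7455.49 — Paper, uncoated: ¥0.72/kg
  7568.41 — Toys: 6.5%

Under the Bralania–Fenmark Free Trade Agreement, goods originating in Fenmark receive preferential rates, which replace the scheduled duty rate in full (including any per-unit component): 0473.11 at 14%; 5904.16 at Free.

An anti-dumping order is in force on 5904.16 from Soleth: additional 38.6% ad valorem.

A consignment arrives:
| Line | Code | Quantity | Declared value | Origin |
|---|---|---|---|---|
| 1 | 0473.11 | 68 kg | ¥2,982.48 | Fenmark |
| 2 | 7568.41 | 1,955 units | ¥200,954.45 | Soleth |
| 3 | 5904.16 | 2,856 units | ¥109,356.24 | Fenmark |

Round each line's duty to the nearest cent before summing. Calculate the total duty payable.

Line 1 (0473.11, Fenmark, 68 kg, ¥2,982.48):
Base rate for 0473.11 is 22%.
Origin Fenmark qualifies under the Bralania–Fenmark agreement and 0473.11 is covered: preferential rate 14% applies instead.
Duty = ¥2,982.48 × 14% = ¥417.55.
Line 2 (7568.41, Soleth, 1,955 units, ¥200,954.45):
Base rate for 7568.41 is 6.5%.
Duty = ¥200,954.45 × 6.5% = ¥13,062.04.
Line 3 (5904.16, Fenmark, 2,856 units, ¥109,356.24):
Base rate for 5904.16 is 4.5%.
Origin Fenmark qualifies under the Bralania–Fenmark agreement and 5904.16 is covered: preferential rate Free applies instead.
The additional-duty order on 5904.16 targets Soleth, not Fenmark; it does not apply.
Duty = ¥109,356.24 × 0% = ¥0.00.
Total = ¥417.55 + ¥13,062.04 + ¥0.00 = ¥13,479.59.

¥13,479.59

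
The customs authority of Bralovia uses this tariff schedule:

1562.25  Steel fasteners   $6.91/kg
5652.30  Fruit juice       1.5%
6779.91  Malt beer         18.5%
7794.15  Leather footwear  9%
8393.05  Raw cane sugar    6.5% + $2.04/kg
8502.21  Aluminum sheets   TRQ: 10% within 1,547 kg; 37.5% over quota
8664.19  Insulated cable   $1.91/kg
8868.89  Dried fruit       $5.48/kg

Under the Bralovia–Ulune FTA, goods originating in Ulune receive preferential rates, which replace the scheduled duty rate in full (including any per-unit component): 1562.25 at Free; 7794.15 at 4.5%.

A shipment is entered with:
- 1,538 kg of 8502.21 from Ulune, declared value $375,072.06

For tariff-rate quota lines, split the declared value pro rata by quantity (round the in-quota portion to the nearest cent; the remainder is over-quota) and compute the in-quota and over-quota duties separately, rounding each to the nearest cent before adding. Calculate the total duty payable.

$37,507.21

Line 1 (8502.21, Ulune, 1,538 kg, $375,072.06):
Code 8502.21 is under a tariff-rate quota (threshold 1,547 kg). Quantity 1,538 kg is within the quota, so the in-quota rate 10% applies to the full value.
Duty = $375,072.06 × 10% = $37,507.21.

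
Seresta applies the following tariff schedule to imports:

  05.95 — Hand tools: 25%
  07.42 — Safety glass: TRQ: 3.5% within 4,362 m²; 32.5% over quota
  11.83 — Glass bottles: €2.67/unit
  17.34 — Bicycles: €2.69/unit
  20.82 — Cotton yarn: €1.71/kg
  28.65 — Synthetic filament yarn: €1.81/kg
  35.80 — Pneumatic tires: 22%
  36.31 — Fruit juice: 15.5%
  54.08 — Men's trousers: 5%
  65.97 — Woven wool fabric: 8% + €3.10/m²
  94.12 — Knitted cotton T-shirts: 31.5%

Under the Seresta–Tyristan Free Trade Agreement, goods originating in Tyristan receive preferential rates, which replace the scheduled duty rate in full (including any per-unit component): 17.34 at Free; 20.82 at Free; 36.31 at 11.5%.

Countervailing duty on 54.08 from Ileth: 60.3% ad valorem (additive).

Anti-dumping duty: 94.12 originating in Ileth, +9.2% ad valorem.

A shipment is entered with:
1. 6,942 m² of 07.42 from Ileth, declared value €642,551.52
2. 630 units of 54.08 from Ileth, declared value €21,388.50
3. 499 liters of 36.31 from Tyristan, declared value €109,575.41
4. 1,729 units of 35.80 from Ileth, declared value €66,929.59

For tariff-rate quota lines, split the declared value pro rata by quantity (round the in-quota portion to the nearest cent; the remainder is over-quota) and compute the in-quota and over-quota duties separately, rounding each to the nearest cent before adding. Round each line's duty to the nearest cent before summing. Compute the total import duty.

Line 1 (07.42, Ileth, 6,942 m², €642,551.52):
Code 07.42 is under a tariff-rate quota (threshold 4,362 m²). In-quota: 4,362 m² at 3.5%; over-quota: 2,580 m² at 32.5%.
Pro-rata value split: in-quota = €642,551.52 × 4,362/6,942 = €403,746.72; over-quota = €642,551.52 − €403,746.72 = €238,804.80.
In-quota duty = €403,746.72 × 3.5% = €14,131.14. Over-quota duty = €238,804.80 × 32.5% = €77,611.56.
Line duty = €14,131.14 + €77,611.56 = €91,742.70.
Line 2 (54.08, Ileth, 630 units, €21,388.50):
Base rate for 54.08 is 5%.
Additional duty on 54.08 from Ileth: +60.3%. Applied ad valorem rate: 5% + 60.3% = 65.3%.
Duty = €21,388.50 × 65.3% = €13,966.69.
Line 3 (36.31, Tyristan, 499 liters, €109,575.41):
Base rate for 36.31 is 15.5%.
Origin Tyristan qualifies under the Seresta–Tyristan agreement and 36.31 is covered: preferential rate 11.5% applies instead.
Duty = €109,575.41 × 11.5% = €12,601.17.
Line 4 (35.80, Ileth, 1,729 units, €66,929.59):
Base rate for 35.80 is 22%.
Duty = €66,929.59 × 22% = €14,724.51.
Total = €91,742.70 + €13,966.69 + €12,601.17 + €14,724.51 = €133,035.07.

€133,035.07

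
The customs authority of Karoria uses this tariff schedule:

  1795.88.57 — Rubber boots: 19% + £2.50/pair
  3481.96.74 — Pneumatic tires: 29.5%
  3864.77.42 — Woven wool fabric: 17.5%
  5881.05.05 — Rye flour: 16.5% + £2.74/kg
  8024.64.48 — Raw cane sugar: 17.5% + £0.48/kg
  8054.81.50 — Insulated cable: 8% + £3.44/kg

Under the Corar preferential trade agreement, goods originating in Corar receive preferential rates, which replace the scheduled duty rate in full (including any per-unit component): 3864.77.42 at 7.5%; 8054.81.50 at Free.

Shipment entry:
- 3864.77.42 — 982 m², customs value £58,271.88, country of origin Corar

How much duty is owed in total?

Line 1 (3864.77.42, Corar, 982 m², £58,271.88):
Base rate for 3864.77.42 is 17.5%.
Origin Corar qualifies under the Karoria–Corar agreement and 3864.77.42 is covered: preferential rate 7.5% applies instead.
Duty = £58,271.88 × 7.5% = £4,370.39.

£4,370.39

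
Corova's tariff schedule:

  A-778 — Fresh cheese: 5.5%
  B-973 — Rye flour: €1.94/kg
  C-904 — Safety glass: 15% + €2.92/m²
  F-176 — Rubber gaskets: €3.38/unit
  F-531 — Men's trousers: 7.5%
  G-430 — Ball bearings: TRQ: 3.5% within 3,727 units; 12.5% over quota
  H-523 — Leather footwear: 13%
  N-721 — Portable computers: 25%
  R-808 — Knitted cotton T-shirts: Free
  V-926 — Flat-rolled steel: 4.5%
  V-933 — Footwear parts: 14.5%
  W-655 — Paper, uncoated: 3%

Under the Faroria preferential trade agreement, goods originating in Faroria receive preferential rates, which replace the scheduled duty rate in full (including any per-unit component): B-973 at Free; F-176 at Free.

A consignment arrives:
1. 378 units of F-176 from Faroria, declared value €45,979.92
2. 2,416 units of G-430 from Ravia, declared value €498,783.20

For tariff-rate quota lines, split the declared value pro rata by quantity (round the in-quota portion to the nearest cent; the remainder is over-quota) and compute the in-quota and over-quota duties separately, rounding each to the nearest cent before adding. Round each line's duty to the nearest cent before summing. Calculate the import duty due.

€17,457.41

Line 1 (F-176, Faroria, 378 units, €45,979.92):
Base rate for F-176 is €3.38/unit.
Origin Faroria qualifies under the Corova–Faroria agreement and F-176 is covered: preferential rate Free applies instead.
Duty = €45,979.92 × 0% = €0.00.
Line 2 (G-430, Ravia, 2,416 units, €498,783.20):
Code G-430 is under a tariff-rate quota (threshold 3,727 units). Quantity 2,416 units is within the quota, so the in-quota rate 3.5% applies to the full value.
Duty = €498,783.20 × 3.5% = €17,457.41.
Total = €0.00 + €17,457.41 = €17,457.41.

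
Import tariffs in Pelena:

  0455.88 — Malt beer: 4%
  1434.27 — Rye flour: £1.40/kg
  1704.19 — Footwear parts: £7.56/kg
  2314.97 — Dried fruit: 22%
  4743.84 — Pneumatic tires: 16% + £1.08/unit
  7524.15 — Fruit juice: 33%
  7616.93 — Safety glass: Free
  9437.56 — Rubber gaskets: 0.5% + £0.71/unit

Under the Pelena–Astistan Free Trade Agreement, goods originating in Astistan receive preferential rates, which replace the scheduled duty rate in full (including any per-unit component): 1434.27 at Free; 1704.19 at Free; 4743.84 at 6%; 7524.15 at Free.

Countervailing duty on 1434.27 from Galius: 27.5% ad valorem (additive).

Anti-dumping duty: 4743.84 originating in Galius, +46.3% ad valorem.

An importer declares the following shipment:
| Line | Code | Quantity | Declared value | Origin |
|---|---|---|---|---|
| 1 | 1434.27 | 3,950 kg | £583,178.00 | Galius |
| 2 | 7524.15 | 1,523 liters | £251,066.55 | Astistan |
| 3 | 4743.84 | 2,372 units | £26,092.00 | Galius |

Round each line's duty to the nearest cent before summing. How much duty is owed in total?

Line 1 (1434.27, Galius, 3,950 kg, £583,178.00):
Base rate for 1434.27 is £1.40/kg.
1434.27 has an FTA preferential rate, but origin Galius is not Astistan; base rate stands.
Additional duty on 1434.27 from Galius: +27.5% ad valorem. Applied ad valorem rate = 27.5%.
Duty = £583,178.00 × 27.5% + 3,950 × £1.40 = £165,903.95.
Line 2 (7524.15, Astistan, 1,523 liters, £251,066.55):
Base rate for 7524.15 is 33%.
Origin Astistan qualifies under the Pelena–Astistan agreement and 7524.15 is covered: preferential rate Free applies instead.
Duty = £251,066.55 × 0% = £0.00.
Line 3 (4743.84, Galius, 2,372 units, £26,092.00):
Base rate for 4743.84 is 16% + £1.08/unit.
4743.84 has an FTA preferential rate, but origin Galius is not Astistan; base rate stands.
Additional duty on 4743.84 from Galius: +46.3%. Applied ad valorem rate: 16% + 46.3% = 62.3%.
Duty = £26,092.00 × 62.3% + 2,372 × £1.08 = £18,817.08.
Total = £165,903.95 + £0.00 + £18,817.08 = £184,721.03.

£184,721.03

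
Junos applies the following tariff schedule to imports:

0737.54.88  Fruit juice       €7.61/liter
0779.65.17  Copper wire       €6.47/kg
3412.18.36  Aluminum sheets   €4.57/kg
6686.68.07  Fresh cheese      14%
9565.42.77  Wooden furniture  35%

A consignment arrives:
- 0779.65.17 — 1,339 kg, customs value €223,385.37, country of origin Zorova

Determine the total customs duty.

€8,663.33

Line 1 (0779.65.17, Zorova, 1,339 kg, €223,385.37):
Base rate for 0779.65.17 is €6.47/kg.
Duty = 1,339 × €6.47 = €8,663.33.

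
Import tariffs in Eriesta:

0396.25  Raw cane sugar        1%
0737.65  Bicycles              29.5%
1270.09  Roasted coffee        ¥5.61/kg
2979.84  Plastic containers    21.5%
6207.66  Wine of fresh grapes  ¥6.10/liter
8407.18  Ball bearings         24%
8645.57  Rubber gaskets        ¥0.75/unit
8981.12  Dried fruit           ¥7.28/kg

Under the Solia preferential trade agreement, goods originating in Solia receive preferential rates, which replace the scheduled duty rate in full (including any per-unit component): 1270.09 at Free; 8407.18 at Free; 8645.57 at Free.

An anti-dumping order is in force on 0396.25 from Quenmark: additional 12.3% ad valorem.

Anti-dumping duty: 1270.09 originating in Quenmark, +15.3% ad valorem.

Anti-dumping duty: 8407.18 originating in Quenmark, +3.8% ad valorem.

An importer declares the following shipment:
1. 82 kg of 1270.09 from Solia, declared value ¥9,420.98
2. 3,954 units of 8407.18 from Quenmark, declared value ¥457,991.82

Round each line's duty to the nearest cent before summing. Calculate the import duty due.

¥127,321.73

Line 1 (1270.09, Solia, 82 kg, ¥9,420.98):
Base rate for 1270.09 is ¥5.61/kg.
Origin Solia qualifies under the Eriesta–Solia agreement and 1270.09 is covered: preferential rate Free applies instead.
The additional-duty order on 1270.09 targets Quenmark, not Solia; it does not apply.
Duty = ¥9,420.98 × 0% = ¥0.00.
Line 2 (8407.18, Quenmark, 3,954 units, ¥457,991.82):
Base rate for 8407.18 is 24%.
8407.18 has an FTA preferential rate, but origin Quenmark is not Solia; base rate stands.
Additional duty on 8407.18 from Quenmark: +3.8%. Applied ad valorem rate: 24% + 3.8% = 27.8%.
Duty = ¥457,991.82 × 27.8% = ¥127,321.73.
Total = ¥0.00 + ¥127,321.73 = ¥127,321.73.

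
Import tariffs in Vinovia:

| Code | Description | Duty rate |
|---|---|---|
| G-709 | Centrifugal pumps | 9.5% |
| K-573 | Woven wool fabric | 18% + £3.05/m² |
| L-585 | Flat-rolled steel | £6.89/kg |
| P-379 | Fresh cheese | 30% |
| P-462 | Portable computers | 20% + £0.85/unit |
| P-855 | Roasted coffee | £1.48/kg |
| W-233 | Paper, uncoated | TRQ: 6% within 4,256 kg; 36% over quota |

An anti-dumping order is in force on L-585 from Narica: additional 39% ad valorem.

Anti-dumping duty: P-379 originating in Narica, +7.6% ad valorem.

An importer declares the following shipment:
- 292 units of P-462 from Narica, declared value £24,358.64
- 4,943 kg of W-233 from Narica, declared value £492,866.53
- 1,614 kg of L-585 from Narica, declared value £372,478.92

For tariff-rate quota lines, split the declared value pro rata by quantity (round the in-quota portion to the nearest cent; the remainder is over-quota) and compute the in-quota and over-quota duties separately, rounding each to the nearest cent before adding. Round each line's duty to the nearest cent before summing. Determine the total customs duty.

Line 1 (P-462, Narica, 292 units, £24,358.64):
Base rate for P-462 is 20% + £0.85/unit.
Duty = £24,358.64 × 20% + 292 × £0.85 = £5,119.93.
Line 2 (W-233, Narica, 4,943 kg, £492,866.53):
Code W-233 is under a tariff-rate quota (threshold 4,256 kg). In-quota: 4,256 kg at 6%; over-quota: 687 kg at 36%.
Pro-rata value split: in-quota = £492,866.53 × 4,256/4,943 = £424,365.76; over-quota = £492,866.53 − £424,365.76 = £68,500.77.
In-quota duty = £424,365.76 × 6% = £25,461.95. Over-quota duty = £68,500.77 × 36% = £24,660.28.
Line duty = £25,461.95 + £24,660.28 = £50,122.23.
Line 3 (L-585, Narica, 1,614 kg, £372,478.92):
Base rate for L-585 is £6.89/kg.
Additional duty on L-585 from Narica: +39% ad valorem. Applied ad valorem rate = 39%.
Duty = £372,478.92 × 39% + 1,614 × £6.89 = £156,387.24.
Total = £5,119.93 + £50,122.23 + £156,387.24 = £211,629.40.

£211,629.40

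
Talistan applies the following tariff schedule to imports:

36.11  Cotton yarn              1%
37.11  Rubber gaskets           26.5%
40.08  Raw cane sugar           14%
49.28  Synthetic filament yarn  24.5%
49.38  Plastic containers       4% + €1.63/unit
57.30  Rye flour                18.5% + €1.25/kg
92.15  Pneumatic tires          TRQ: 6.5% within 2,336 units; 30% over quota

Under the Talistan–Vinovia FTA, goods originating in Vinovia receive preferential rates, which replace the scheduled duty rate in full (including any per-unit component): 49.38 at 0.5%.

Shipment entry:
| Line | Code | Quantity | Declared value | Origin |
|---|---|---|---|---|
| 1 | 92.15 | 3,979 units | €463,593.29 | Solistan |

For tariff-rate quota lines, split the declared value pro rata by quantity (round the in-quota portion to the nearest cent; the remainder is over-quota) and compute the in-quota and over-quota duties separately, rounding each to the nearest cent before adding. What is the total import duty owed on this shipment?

€75,118.66

Line 1 (92.15, Solistan, 3,979 units, €463,593.29):
Code 92.15 is under a tariff-rate quota (threshold 2,336 units). In-quota: 2,336 units at 6.5%; over-quota: 1,643 units at 30%.
Pro-rata value split: in-quota = €463,593.29 × 2,336/3,979 = €272,167.36; over-quota = €463,593.29 − €272,167.36 = €191,425.93.
In-quota duty = €272,167.36 × 6.5% = €17,690.88. Over-quota duty = €191,425.93 × 30% = €57,427.78.
Line duty = €17,690.88 + €57,427.78 = €75,118.66.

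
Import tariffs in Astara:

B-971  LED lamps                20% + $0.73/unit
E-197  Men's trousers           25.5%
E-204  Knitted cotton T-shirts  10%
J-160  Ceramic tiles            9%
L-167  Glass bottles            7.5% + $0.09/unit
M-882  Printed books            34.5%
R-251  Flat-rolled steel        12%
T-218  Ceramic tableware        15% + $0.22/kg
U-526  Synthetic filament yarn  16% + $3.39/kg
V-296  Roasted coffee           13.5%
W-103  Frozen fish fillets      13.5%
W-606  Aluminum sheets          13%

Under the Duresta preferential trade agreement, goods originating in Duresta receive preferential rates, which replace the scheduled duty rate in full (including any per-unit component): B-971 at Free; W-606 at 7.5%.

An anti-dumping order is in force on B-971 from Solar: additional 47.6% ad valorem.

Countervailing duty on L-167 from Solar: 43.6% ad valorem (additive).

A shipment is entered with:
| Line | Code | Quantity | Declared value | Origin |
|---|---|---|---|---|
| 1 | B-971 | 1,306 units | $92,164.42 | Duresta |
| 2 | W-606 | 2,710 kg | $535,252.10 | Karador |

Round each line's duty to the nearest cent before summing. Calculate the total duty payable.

$69,582.77

Line 1 (B-971, Duresta, 1,306 units, $92,164.42):
Base rate for B-971 is 20% + $0.73/unit.
Origin Duresta qualifies under the Astara–Duresta agreement and B-971 is covered: preferential rate Free applies instead.
The additional-duty order on B-971 targets Solar, not Duresta; it does not apply.
Duty = $92,164.42 × 0% = $0.00.
Line 2 (W-606, Karador, 2,710 kg, $535,252.10):
Base rate for W-606 is 13%.
W-606 has an FTA preferential rate, but origin Karador is not Duresta; base rate stands.
Duty = $535,252.10 × 13% = $69,582.77.
Total = $0.00 + $69,582.77 = $69,582.77.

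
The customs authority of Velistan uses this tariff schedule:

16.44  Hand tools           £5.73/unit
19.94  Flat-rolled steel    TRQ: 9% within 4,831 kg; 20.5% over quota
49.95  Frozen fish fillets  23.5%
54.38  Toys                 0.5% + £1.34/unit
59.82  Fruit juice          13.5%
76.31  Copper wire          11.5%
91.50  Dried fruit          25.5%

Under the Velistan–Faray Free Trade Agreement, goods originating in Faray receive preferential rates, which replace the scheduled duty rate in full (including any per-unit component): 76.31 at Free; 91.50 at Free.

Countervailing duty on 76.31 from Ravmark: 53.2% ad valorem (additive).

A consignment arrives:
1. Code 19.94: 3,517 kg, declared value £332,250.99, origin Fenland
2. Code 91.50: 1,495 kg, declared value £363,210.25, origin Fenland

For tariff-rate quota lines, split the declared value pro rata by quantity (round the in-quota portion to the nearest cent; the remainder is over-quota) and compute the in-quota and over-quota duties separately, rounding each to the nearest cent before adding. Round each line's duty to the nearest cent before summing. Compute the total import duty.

£122,521.20

Line 1 (19.94, Fenland, 3,517 kg, £332,250.99):
Code 19.94 is under a tariff-rate quota (threshold 4,831 kg). Quantity 3,517 kg is within the quota, so the in-quota rate 9% applies to the full value.
Duty = £332,250.99 × 9% = £29,902.59.
Line 2 (91.50, Fenland, 1,495 kg, £363,210.25):
Base rate for 91.50 is 25.5%.
91.50 has an FTA preferential rate, but origin Fenland is not Faray; base rate stands.
Duty = £363,210.25 × 25.5% = £92,618.61.
Total = £29,902.59 + £92,618.61 = £122,521.20.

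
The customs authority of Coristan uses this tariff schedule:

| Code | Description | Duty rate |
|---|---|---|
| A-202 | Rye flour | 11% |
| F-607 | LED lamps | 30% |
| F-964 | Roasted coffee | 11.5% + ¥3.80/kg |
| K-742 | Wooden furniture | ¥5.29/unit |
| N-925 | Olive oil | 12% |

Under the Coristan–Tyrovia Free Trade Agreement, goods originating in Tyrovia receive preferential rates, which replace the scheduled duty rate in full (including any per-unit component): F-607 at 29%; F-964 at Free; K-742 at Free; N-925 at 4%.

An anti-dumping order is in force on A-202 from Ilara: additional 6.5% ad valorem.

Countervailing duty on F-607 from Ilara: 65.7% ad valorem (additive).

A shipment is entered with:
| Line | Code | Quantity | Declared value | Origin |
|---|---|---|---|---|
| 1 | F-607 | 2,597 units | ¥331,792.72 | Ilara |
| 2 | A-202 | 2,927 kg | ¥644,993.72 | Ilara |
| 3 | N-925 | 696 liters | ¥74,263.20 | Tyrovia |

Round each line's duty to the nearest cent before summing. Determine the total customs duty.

Line 1 (F-607, Ilara, 2,597 units, ¥331,792.72):
Base rate for F-607 is 30%.
F-607 has an FTA preferential rate, but origin Ilara is not Tyrovia; base rate stands.
Additional duty on F-607 from Ilara: +65.7%. Applied ad valorem rate: 30% + 65.7% = 95.7%.
Duty = ¥331,792.72 × 95.7% = ¥317,525.63.
Line 2 (A-202, Ilara, 2,927 kg, ¥644,993.72):
Base rate for A-202 is 11%.
Additional duty on A-202 from Ilara: +6.5%. Applied ad valorem rate: 11% + 6.5% = 17.5%.
Duty = ¥644,993.72 × 17.5% = ¥112,873.90.
Line 3 (N-925, Tyrovia, 696 liters, ¥74,263.20):
Base rate for N-925 is 12%.
Origin Tyrovia qualifies under the Coristan–Tyrovia agreement and N-925 is covered: preferential rate 4% applies instead.
Duty = ¥74,263.20 × 4% = ¥2,970.53.
Total = ¥317,525.63 + ¥112,873.90 + ¥2,970.53 = ¥433,370.06.

¥433,370.06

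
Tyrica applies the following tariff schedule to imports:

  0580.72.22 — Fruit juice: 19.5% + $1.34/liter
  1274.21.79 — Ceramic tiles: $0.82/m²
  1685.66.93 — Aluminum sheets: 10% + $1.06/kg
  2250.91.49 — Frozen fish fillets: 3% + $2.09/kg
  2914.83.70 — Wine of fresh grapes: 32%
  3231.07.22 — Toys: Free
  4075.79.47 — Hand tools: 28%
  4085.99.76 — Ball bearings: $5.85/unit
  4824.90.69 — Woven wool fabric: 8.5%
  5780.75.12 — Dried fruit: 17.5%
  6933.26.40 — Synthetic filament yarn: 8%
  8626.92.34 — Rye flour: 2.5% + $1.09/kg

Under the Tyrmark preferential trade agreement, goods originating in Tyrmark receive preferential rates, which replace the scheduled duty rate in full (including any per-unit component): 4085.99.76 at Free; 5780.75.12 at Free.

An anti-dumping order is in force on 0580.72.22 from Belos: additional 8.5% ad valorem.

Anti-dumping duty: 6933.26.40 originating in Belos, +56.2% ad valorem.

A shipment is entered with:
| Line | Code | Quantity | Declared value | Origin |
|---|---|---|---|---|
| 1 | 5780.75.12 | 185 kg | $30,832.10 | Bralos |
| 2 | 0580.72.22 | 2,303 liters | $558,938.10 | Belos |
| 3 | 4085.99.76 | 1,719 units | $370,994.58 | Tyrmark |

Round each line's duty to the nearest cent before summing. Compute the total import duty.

Line 1 (5780.75.12, Bralos, 185 kg, $30,832.10):
Base rate for 5780.75.12 is 17.5%.
5780.75.12 has an FTA preferential rate, but origin Bralos is not Tyrmark; base rate stands.
Duty = $30,832.10 × 17.5% = $5,395.62.
Line 2 (0580.72.22, Belos, 2,303 liters, $558,938.10):
Base rate for 0580.72.22 is 19.5% + $1.34/liter.
Additional duty on 0580.72.22 from Belos: +8.5%. Applied ad valorem rate: 19.5% + 8.5% = 28%.
Duty = $558,938.10 × 28% + 2,303 × $1.34 = $159,588.69.
Line 3 (4085.99.76, Tyrmark, 1,719 units, $370,994.58):
Base rate for 4085.99.76 is $5.85/unit.
Origin Tyrmark qualifies under the Tyrica–Tyrmark agreement and 4085.99.76 is covered: preferential rate Free applies instead.
Duty = $370,994.58 × 0% = $0.00.
Total = $5,395.62 + $159,588.69 + $0.00 = $164,984.31.

$164,984.31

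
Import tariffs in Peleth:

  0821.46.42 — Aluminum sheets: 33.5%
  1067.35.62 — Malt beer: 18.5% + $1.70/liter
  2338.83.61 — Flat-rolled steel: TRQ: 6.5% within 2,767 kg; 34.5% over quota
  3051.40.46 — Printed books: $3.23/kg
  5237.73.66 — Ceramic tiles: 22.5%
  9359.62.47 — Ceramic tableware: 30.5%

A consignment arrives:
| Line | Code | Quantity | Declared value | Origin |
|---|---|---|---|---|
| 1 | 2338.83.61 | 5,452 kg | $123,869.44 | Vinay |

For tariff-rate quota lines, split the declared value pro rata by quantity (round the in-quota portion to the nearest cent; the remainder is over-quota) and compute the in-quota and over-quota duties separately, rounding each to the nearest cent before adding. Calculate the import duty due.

$25,132.41

Line 1 (2338.83.61, Vinay, 5,452 kg, $123,869.44):
Code 2338.83.61 is under a tariff-rate quota (threshold 2,767 kg). In-quota: 2,767 kg at 6.5%; over-quota: 2,685 kg at 34.5%.
Pro-rata value split: in-quota = $123,869.44 × 2,767/5,452 = $62,866.24; over-quota = $123,869.44 − $62,866.24 = $61,003.20.
In-quota duty = $62,866.24 × 6.5% = $4,086.31. Over-quota duty = $61,003.20 × 34.5% = $21,046.10.
Line duty = $4,086.31 + $21,046.10 = $25,132.41.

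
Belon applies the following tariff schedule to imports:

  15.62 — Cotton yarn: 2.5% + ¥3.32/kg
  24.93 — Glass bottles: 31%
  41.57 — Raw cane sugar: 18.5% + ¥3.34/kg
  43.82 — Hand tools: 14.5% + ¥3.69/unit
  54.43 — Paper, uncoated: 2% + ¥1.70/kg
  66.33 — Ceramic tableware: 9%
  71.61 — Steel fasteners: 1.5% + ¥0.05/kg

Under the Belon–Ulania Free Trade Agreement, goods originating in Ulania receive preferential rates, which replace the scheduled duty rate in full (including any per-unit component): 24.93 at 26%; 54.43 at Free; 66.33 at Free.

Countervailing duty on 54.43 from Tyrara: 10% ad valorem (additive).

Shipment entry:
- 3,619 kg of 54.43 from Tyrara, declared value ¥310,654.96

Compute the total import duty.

¥43,430.90

Line 1 (54.43, Tyrara, 3,619 kg, ¥310,654.96):
Base rate for 54.43 is 2% + ¥1.70/kg.
54.43 has an FTA preferential rate, but origin Tyrara is not Ulania; base rate stands.
Additional duty on 54.43 from Tyrara: +10%. Applied ad valorem rate: 2% + 10% = 12%.
Duty = ¥310,654.96 × 12% + 3,619 × ¥1.70 = ¥43,430.90.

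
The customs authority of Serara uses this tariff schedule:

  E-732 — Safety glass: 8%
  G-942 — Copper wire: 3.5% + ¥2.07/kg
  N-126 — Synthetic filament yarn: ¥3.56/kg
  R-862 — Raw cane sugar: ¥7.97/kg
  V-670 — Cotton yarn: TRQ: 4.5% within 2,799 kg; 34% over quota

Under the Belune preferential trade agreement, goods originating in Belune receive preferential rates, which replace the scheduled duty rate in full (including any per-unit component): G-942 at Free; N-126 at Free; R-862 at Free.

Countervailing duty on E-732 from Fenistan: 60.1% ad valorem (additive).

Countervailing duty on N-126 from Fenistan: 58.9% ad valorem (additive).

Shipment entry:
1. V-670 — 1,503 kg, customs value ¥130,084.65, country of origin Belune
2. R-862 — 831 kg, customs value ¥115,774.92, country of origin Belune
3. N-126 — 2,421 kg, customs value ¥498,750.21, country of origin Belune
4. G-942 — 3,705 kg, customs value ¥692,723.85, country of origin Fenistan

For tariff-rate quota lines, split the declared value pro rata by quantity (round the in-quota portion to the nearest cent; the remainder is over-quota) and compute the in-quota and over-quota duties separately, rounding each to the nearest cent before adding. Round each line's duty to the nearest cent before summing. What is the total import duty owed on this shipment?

Line 1 (V-670, Belune, 1,503 kg, ¥130,084.65):
Code V-670 is under a tariff-rate quota (threshold 2,799 kg). Quantity 1,503 kg is within the quota, so the in-quota rate 4.5% applies to the full value.
Duty = ¥130,084.65 × 4.5% = ¥5,853.81.
Line 2 (R-862, Belune, 831 kg, ¥115,774.92):
Base rate for R-862 is ¥7.97/kg.
Origin Belune qualifies under the Serara–Belune agreement and R-862 is covered: preferential rate Free applies instead.
Duty = ¥115,774.92 × 0% = ¥0.00.
Line 3 (N-126, Belune, 2,421 kg, ¥498,750.21):
Base rate for N-126 is ¥3.56/kg.
Origin Belune qualifies under the Serara–Belune agreement and N-126 is covered: preferential rate Free applies instead.
The additional-duty order on N-126 targets Fenistan, not Belune; it does not apply.
Duty = ¥498,750.21 × 0% = ¥0.00.
Line 4 (G-942, Fenistan, 3,705 kg, ¥692,723.85):
Base rate for G-942 is 3.5% + ¥2.07/kg.
G-942 has an FTA preferential rate, but origin Fenistan is not Belune; base rate stands.
Duty = ¥692,723.85 × 3.5% + 3,705 × ¥2.07 = ¥31,914.68.
Total = ¥5,853.81 + ¥0.00 + ¥0.00 + ¥31,914.68 = ¥37,768.49.

¥37,768.49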